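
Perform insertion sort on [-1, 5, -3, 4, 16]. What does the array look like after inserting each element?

First element -1 is already 'sorted'
Insert 5: shifted 0 elements -> [-1, 5, -3, 4, 16]
Insert -3: shifted 2 elements -> [-3, -1, 5, 4, 16]
Insert 4: shifted 1 elements -> [-3, -1, 4, 5, 16]
Insert 16: shifted 0 elements -> [-3, -1, 4, 5, 16]


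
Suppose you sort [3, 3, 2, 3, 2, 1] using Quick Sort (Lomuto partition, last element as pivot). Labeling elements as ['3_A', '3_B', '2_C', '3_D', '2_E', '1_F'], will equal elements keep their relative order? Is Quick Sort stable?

Trace Quick Sort on the labeled array (the key is the number; the letter only tracks identity):
  Partition indices 0..5 around pivot 1_F -> [1_F, 3_B, 2_C, 3_D, 2_E, 3_A]
  Partition indices 1..5 around pivot 3_A -> [1_F, 3_B, 2_C, 3_D, 2_E, 3_A]
  Partition indices 1..4 around pivot 2_E -> [1_F, 2_C, 2_E, 3_D, 3_B, 3_A]
  Partition indices 3..4 around pivot 3_B -> [1_F, 2_C, 2_E, 3_D, 3_B, 3_A]
Final order: [1_F, 2_C, 2_E, 3_D, 3_B, 3_A]
Equal keys:
  value 2: originally 2_C, 2_E; after sorting 2_C, 2_E -> order preserved
  value 3: originally 3_A, 3_B, 3_D; after sorting 3_D, 3_B, 3_A -> order changed
Equal keys were reordered, so Quick Sort is not stable: partition swaps elements across long distances and can reorder equal keys. (One such input is enough; an unstable sort may happen to preserve order on other inputs, but it gives no guarantee.)
Answer: Not stable


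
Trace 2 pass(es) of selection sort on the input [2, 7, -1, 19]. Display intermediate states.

Pass 1: Select minimum -1 at index 2, swap -> [-1, 7, 2, 19]
Pass 2: Select minimum 2 at index 2, swap -> [-1, 2, 7, 19]


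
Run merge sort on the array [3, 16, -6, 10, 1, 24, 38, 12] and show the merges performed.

Divide and conquer:
  Merge [3] + [16] -> [3, 16]
  Merge [-6] + [10] -> [-6, 10]
  Merge [3, 16] + [-6, 10] -> [-6, 3, 10, 16]
  Merge [1] + [24] -> [1, 24]
  Merge [38] + [12] -> [12, 38]
  Merge [1, 24] + [12, 38] -> [1, 12, 24, 38]
  Merge [-6, 3, 10, 16] + [1, 12, 24, 38] -> [-6, 1, 3, 10, 12, 16, 24, 38]


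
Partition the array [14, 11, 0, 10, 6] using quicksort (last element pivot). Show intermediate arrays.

Partition 1: pivot=6 at index 1 -> [0, 6, 14, 10, 11]
Partition 2: pivot=11 at index 3 -> [0, 6, 10, 11, 14]


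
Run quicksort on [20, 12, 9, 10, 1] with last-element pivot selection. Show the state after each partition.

Partition 1: pivot=1 at index 0 -> [1, 12, 9, 10, 20]
Partition 2: pivot=20 at index 4 -> [1, 12, 9, 10, 20]
Partition 3: pivot=10 at index 2 -> [1, 9, 10, 12, 20]


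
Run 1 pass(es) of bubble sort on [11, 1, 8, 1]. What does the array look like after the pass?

After pass 1: [1, 8, 1, 11] (3 swaps)
Total swaps: 3


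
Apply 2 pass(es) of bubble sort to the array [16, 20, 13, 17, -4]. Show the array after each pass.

After pass 1: [16, 13, 17, -4, 20] (3 swaps)
After pass 2: [13, 16, -4, 17, 20] (2 swaps)
Total swaps: 5


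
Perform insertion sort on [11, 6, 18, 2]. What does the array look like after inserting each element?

First element 11 is already 'sorted'
Insert 6: shifted 1 elements -> [6, 11, 18, 2]
Insert 18: shifted 0 elements -> [6, 11, 18, 2]
Insert 2: shifted 3 elements -> [2, 6, 11, 18]


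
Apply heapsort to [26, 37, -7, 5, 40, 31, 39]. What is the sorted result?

Build heap: [40, 37, 39, 5, 26, 31, -7]
Extract 40: [39, 37, 31, 5, 26, -7, 40]
Extract 39: [37, 26, 31, 5, -7, 39, 40]
Extract 37: [31, 26, -7, 5, 37, 39, 40]
Extract 31: [26, 5, -7, 31, 37, 39, 40]
Extract 26: [5, -7, 26, 31, 37, 39, 40]
Extract 5: [-7, 5, 26, 31, 37, 39, 40]


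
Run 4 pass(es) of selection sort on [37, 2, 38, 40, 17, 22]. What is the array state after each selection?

Pass 1: Select minimum 2 at index 1, swap -> [2, 37, 38, 40, 17, 22]
Pass 2: Select minimum 17 at index 4, swap -> [2, 17, 38, 40, 37, 22]
Pass 3: Select minimum 22 at index 5, swap -> [2, 17, 22, 40, 37, 38]
Pass 4: Select minimum 37 at index 4, swap -> [2, 17, 22, 37, 40, 38]


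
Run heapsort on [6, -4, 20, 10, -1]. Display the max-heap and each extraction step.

Build heap: [20, 10, 6, -4, -1]
Extract 20: [10, -1, 6, -4, 20]
Extract 10: [6, -1, -4, 10, 20]
Extract 6: [-1, -4, 6, 10, 20]
Extract -1: [-4, -1, 6, 10, 20]


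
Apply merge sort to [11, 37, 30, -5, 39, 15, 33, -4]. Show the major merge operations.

Divide and conquer:
  Merge [11] + [37] -> [11, 37]
  Merge [30] + [-5] -> [-5, 30]
  Merge [11, 37] + [-5, 30] -> [-5, 11, 30, 37]
  Merge [39] + [15] -> [15, 39]
  Merge [33] + [-4] -> [-4, 33]
  Merge [15, 39] + [-4, 33] -> [-4, 15, 33, 39]
  Merge [-5, 11, 30, 37] + [-4, 15, 33, 39] -> [-5, -4, 11, 15, 30, 33, 37, 39]


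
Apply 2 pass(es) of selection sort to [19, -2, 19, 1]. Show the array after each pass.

Pass 1: Select minimum -2 at index 1, swap -> [-2, 19, 19, 1]
Pass 2: Select minimum 1 at index 3, swap -> [-2, 1, 19, 19]


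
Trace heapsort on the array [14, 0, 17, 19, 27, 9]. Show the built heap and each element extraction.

Build heap: [27, 19, 17, 14, 0, 9]
Extract 27: [19, 14, 17, 9, 0, 27]
Extract 19: [17, 14, 0, 9, 19, 27]
Extract 17: [14, 9, 0, 17, 19, 27]
Extract 14: [9, 0, 14, 17, 19, 27]
Extract 9: [0, 9, 14, 17, 19, 27]


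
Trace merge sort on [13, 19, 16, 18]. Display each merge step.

Divide and conquer:
  Merge [13] + [19] -> [13, 19]
  Merge [16] + [18] -> [16, 18]
  Merge [13, 19] + [16, 18] -> [13, 16, 18, 19]


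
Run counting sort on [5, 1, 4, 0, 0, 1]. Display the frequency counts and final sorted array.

Count array: [2, 2, 0, 0, 1, 1]
(count[i] = number of elements equal to i)
Cumulative count: [2, 4, 4, 4, 5, 6]
Sorted: [0, 0, 1, 1, 4, 5]


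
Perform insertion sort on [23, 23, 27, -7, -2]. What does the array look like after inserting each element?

First element 23 is already 'sorted'
Insert 23: shifted 0 elements -> [23, 23, 27, -7, -2]
Insert 27: shifted 0 elements -> [23, 23, 27, -7, -2]
Insert -7: shifted 3 elements -> [-7, 23, 23, 27, -2]
Insert -2: shifted 3 elements -> [-7, -2, 23, 23, 27]


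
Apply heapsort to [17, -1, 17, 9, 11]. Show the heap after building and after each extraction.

Build heap: [17, 11, 17, 9, -1]
Extract 17: [17, 11, -1, 9, 17]
Extract 17: [11, 9, -1, 17, 17]
Extract 11: [9, -1, 11, 17, 17]
Extract 9: [-1, 9, 11, 17, 17]


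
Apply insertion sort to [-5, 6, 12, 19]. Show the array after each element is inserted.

First element -5 is already 'sorted'
Insert 6: shifted 0 elements -> [-5, 6, 12, 19]
Insert 12: shifted 0 elements -> [-5, 6, 12, 19]
Insert 19: shifted 0 elements -> [-5, 6, 12, 19]


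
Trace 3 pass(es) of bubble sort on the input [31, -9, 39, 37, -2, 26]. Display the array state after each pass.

After pass 1: [-9, 31, 37, -2, 26, 39] (4 swaps)
After pass 2: [-9, 31, -2, 26, 37, 39] (2 swaps)
After pass 3: [-9, -2, 26, 31, 37, 39] (2 swaps)
Total swaps: 8


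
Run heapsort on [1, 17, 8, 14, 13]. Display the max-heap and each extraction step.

Build heap: [17, 14, 8, 1, 13]
Extract 17: [14, 13, 8, 1, 17]
Extract 14: [13, 1, 8, 14, 17]
Extract 13: [8, 1, 13, 14, 17]
Extract 8: [1, 8, 13, 14, 17]


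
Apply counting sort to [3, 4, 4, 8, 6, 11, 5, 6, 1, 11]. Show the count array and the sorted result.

Count array: [0, 1, 0, 1, 2, 1, 2, 0, 1, 0, 0, 2]
(count[i] = number of elements equal to i)
Cumulative count: [0, 1, 1, 2, 4, 5, 7, 7, 8, 8, 8, 10]
Sorted: [1, 3, 4, 4, 5, 6, 6, 8, 11, 11]


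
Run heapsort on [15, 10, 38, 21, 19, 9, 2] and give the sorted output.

Build heap: [38, 21, 15, 10, 19, 9, 2]
Extract 38: [21, 19, 15, 10, 2, 9, 38]
Extract 21: [19, 10, 15, 9, 2, 21, 38]
Extract 19: [15, 10, 2, 9, 19, 21, 38]
Extract 15: [10, 9, 2, 15, 19, 21, 38]
Extract 10: [9, 2, 10, 15, 19, 21, 38]
Extract 9: [2, 9, 10, 15, 19, 21, 38]


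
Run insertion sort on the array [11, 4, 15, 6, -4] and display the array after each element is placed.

First element 11 is already 'sorted'
Insert 4: shifted 1 elements -> [4, 11, 15, 6, -4]
Insert 15: shifted 0 elements -> [4, 11, 15, 6, -4]
Insert 6: shifted 2 elements -> [4, 6, 11, 15, -4]
Insert -4: shifted 4 elements -> [-4, 4, 6, 11, 15]


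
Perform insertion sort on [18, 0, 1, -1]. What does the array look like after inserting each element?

First element 18 is already 'sorted'
Insert 0: shifted 1 elements -> [0, 18, 1, -1]
Insert 1: shifted 1 elements -> [0, 1, 18, -1]
Insert -1: shifted 3 elements -> [-1, 0, 1, 18]


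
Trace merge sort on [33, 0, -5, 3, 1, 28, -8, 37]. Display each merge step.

Divide and conquer:
  Merge [33] + [0] -> [0, 33]
  Merge [-5] + [3] -> [-5, 3]
  Merge [0, 33] + [-5, 3] -> [-5, 0, 3, 33]
  Merge [1] + [28] -> [1, 28]
  Merge [-8] + [37] -> [-8, 37]
  Merge [1, 28] + [-8, 37] -> [-8, 1, 28, 37]
  Merge [-5, 0, 3, 33] + [-8, 1, 28, 37] -> [-8, -5, 0, 1, 3, 28, 33, 37]


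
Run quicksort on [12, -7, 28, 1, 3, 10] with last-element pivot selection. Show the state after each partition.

Partition 1: pivot=10 at index 3 -> [-7, 1, 3, 10, 28, 12]
Partition 2: pivot=3 at index 2 -> [-7, 1, 3, 10, 28, 12]
Partition 3: pivot=1 at index 1 -> [-7, 1, 3, 10, 28, 12]
Partition 4: pivot=12 at index 4 -> [-7, 1, 3, 10, 12, 28]


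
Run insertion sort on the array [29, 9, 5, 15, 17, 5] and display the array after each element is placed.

First element 29 is already 'sorted'
Insert 9: shifted 1 elements -> [9, 29, 5, 15, 17, 5]
Insert 5: shifted 2 elements -> [5, 9, 29, 15, 17, 5]
Insert 15: shifted 1 elements -> [5, 9, 15, 29, 17, 5]
Insert 17: shifted 1 elements -> [5, 9, 15, 17, 29, 5]
Insert 5: shifted 4 elements -> [5, 5, 9, 15, 17, 29]


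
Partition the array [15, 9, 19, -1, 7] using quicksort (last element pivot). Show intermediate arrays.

Partition 1: pivot=7 at index 1 -> [-1, 7, 19, 15, 9]
Partition 2: pivot=9 at index 2 -> [-1, 7, 9, 15, 19]
Partition 3: pivot=19 at index 4 -> [-1, 7, 9, 15, 19]


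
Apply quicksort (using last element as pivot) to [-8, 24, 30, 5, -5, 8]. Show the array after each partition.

Partition 1: pivot=8 at index 3 -> [-8, 5, -5, 8, 30, 24]
Partition 2: pivot=-5 at index 1 -> [-8, -5, 5, 8, 30, 24]
Partition 3: pivot=24 at index 4 -> [-8, -5, 5, 8, 24, 30]


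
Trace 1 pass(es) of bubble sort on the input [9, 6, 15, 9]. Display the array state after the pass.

After pass 1: [6, 9, 9, 15] (2 swaps)
Total swaps: 2


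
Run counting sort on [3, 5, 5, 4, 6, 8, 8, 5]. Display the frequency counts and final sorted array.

Count array: [0, 0, 0, 1, 1, 3, 1, 0, 2]
(count[i] = number of elements equal to i)
Cumulative count: [0, 0, 0, 1, 2, 5, 6, 6, 8]
Sorted: [3, 4, 5, 5, 5, 6, 8, 8]


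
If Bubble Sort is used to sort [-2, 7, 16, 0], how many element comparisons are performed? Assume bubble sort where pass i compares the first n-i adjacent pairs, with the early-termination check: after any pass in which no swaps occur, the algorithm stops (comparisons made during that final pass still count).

Pass 1: compare adjacent pairs (0,1)..(2,3) = 3 comparison(s), 1 swap(s) -> [-2, 7, 0, 16]
Pass 2: compare adjacent pairs (0,1)..(1,2) = 2 comparison(s), 1 swap(s) -> [-2, 0, 7, 16]
Pass 3: compare adjacent pairs (0,1)..(0,1) = 1 comparison(s), 0 swap(s) -> [-2, 0, 7, 16]
No swaps in this pass, so bubble sort stops here.
Total comparisons: 3 + 2 + 1 = 6


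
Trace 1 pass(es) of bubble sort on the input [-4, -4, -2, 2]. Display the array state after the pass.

After pass 1: [-4, -4, -2, 2] (0 swaps)
Total swaps: 0


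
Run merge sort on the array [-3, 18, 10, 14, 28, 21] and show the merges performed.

Divide and conquer:
  Merge [18] + [10] -> [10, 18]
  Merge [-3] + [10, 18] -> [-3, 10, 18]
  Merge [28] + [21] -> [21, 28]
  Merge [14] + [21, 28] -> [14, 21, 28]
  Merge [-3, 10, 18] + [14, 21, 28] -> [-3, 10, 14, 18, 21, 28]


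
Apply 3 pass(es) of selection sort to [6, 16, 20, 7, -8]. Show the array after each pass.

Pass 1: Select minimum -8 at index 4, swap -> [-8, 16, 20, 7, 6]
Pass 2: Select minimum 6 at index 4, swap -> [-8, 6, 20, 7, 16]
Pass 3: Select minimum 7 at index 3, swap -> [-8, 6, 7, 20, 16]


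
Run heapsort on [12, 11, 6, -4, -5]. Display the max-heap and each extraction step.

Build heap: [12, 11, 6, -4, -5]
Extract 12: [11, -4, 6, -5, 12]
Extract 11: [6, -4, -5, 11, 12]
Extract 6: [-4, -5, 6, 11, 12]
Extract -4: [-5, -4, 6, 11, 12]


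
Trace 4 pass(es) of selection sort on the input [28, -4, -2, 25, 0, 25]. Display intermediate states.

Pass 1: Select minimum -4 at index 1, swap -> [-4, 28, -2, 25, 0, 25]
Pass 2: Select minimum -2 at index 2, swap -> [-4, -2, 28, 25, 0, 25]
Pass 3: Select minimum 0 at index 4, swap -> [-4, -2, 0, 25, 28, 25]
Pass 4: Select minimum 25 at index 3, swap -> [-4, -2, 0, 25, 28, 25]


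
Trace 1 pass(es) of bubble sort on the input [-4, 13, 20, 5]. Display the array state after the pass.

After pass 1: [-4, 13, 5, 20] (1 swaps)
Total swaps: 1


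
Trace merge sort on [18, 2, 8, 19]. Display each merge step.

Divide and conquer:
  Merge [18] + [2] -> [2, 18]
  Merge [8] + [19] -> [8, 19]
  Merge [2, 18] + [8, 19] -> [2, 8, 18, 19]


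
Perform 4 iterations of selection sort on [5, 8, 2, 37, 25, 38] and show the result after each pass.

Pass 1: Select minimum 2 at index 2, swap -> [2, 8, 5, 37, 25, 38]
Pass 2: Select minimum 5 at index 2, swap -> [2, 5, 8, 37, 25, 38]
Pass 3: Select minimum 8 at index 2, swap -> [2, 5, 8, 37, 25, 38]
Pass 4: Select minimum 25 at index 4, swap -> [2, 5, 8, 25, 37, 38]


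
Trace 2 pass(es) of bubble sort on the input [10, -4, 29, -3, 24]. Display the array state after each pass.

After pass 1: [-4, 10, -3, 24, 29] (3 swaps)
After pass 2: [-4, -3, 10, 24, 29] (1 swaps)
Total swaps: 4


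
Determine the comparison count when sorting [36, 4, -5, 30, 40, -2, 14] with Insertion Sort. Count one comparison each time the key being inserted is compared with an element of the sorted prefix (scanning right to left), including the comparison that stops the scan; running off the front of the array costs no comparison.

Insert 4: 36 > 4 (shift), reached front = 1 comparison(s) -> [4, 36, -5, 30, 40, -2, 14]
Insert -5: 36 > -5 (shift), 4 > -5 (shift), reached front = 2 comparison(s) -> [-5, 4, 36, 30, 40, -2, 14]
Insert 30: 36 > 30 (shift), 4 <= 30 (stop) = 2 comparison(s) -> [-5, 4, 30, 36, 40, -2, 14]
Insert 40: 36 <= 40 (stop) = 1 comparison(s) -> [-5, 4, 30, 36, 40, -2, 14]
Insert -2: 40 > -2 (shift), 36 > -2 (shift), 30 > -2 (shift), 4 > -2 (shift), -5 <= -2 (stop) = 5 comparison(s) -> [-5, -2, 4, 30, 36, 40, 14]
Insert 14: 40 > 14 (shift), 36 > 14 (shift), 30 > 14 (shift), 4 <= 14 (stop) = 4 comparison(s) -> [-5, -2, 4, 14, 30, 36, 40]
Total comparisons: 1 + 2 + 2 + 1 + 5 + 4 = 15


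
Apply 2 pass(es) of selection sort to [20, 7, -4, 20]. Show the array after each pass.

Pass 1: Select minimum -4 at index 2, swap -> [-4, 7, 20, 20]
Pass 2: Select minimum 7 at index 1, swap -> [-4, 7, 20, 20]


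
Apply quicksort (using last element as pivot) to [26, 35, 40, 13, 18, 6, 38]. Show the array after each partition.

Partition 1: pivot=38 at index 5 -> [26, 35, 13, 18, 6, 38, 40]
Partition 2: pivot=6 at index 0 -> [6, 35, 13, 18, 26, 38, 40]
Partition 3: pivot=26 at index 3 -> [6, 13, 18, 26, 35, 38, 40]
Partition 4: pivot=18 at index 2 -> [6, 13, 18, 26, 35, 38, 40]


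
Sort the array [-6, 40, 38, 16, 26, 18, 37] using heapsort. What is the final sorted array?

Build heap: [40, 26, 38, 16, -6, 18, 37]
Extract 40: [38, 26, 37, 16, -6, 18, 40]
Extract 38: [37, 26, 18, 16, -6, 38, 40]
Extract 37: [26, 16, 18, -6, 37, 38, 40]
Extract 26: [18, 16, -6, 26, 37, 38, 40]
Extract 18: [16, -6, 18, 26, 37, 38, 40]
Extract 16: [-6, 16, 18, 26, 37, 38, 40]


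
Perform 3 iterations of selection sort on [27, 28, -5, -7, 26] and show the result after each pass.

Pass 1: Select minimum -7 at index 3, swap -> [-7, 28, -5, 27, 26]
Pass 2: Select minimum -5 at index 2, swap -> [-7, -5, 28, 27, 26]
Pass 3: Select minimum 26 at index 4, swap -> [-7, -5, 26, 27, 28]


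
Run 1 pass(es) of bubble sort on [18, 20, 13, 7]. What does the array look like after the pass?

After pass 1: [18, 13, 7, 20] (2 swaps)
Total swaps: 2


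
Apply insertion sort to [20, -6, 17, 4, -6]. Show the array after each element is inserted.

First element 20 is already 'sorted'
Insert -6: shifted 1 elements -> [-6, 20, 17, 4, -6]
Insert 17: shifted 1 elements -> [-6, 17, 20, 4, -6]
Insert 4: shifted 2 elements -> [-6, 4, 17, 20, -6]
Insert -6: shifted 3 elements -> [-6, -6, 4, 17, 20]


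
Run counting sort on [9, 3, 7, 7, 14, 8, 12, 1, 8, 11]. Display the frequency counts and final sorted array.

Count array: [0, 1, 0, 1, 0, 0, 0, 2, 2, 1, 0, 1, 1, 0, 1]
(count[i] = number of elements equal to i)
Cumulative count: [0, 1, 1, 2, 2, 2, 2, 4, 6, 7, 7, 8, 9, 9, 10]
Sorted: [1, 3, 7, 7, 8, 8, 9, 11, 12, 14]


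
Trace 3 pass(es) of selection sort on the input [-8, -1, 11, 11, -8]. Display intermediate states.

Pass 1: Select minimum -8 at index 0, swap -> [-8, -1, 11, 11, -8]
Pass 2: Select minimum -8 at index 4, swap -> [-8, -8, 11, 11, -1]
Pass 3: Select minimum -1 at index 4, swap -> [-8, -8, -1, 11, 11]


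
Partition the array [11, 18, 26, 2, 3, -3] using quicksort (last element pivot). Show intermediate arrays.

Partition 1: pivot=-3 at index 0 -> [-3, 18, 26, 2, 3, 11]
Partition 2: pivot=11 at index 3 -> [-3, 2, 3, 11, 26, 18]
Partition 3: pivot=3 at index 2 -> [-3, 2, 3, 11, 26, 18]
Partition 4: pivot=18 at index 4 -> [-3, 2, 3, 11, 18, 26]


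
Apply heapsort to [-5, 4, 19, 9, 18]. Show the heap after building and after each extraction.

Build heap: [19, 18, -5, 9, 4]
Extract 19: [18, 9, -5, 4, 19]
Extract 18: [9, 4, -5, 18, 19]
Extract 9: [4, -5, 9, 18, 19]
Extract 4: [-5, 4, 9, 18, 19]


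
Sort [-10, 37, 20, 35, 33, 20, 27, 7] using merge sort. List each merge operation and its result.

Divide and conquer:
  Merge [-10] + [37] -> [-10, 37]
  Merge [20] + [35] -> [20, 35]
  Merge [-10, 37] + [20, 35] -> [-10, 20, 35, 37]
  Merge [33] + [20] -> [20, 33]
  Merge [27] + [7] -> [7, 27]
  Merge [20, 33] + [7, 27] -> [7, 20, 27, 33]
  Merge [-10, 20, 35, 37] + [7, 20, 27, 33] -> [-10, 7, 20, 20, 27, 33, 35, 37]


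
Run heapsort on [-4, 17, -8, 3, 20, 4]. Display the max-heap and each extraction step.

Build heap: [20, 17, 4, 3, -4, -8]
Extract 20: [17, 3, 4, -8, -4, 20]
Extract 17: [4, 3, -4, -8, 17, 20]
Extract 4: [3, -8, -4, 4, 17, 20]
Extract 3: [-4, -8, 3, 4, 17, 20]
Extract -4: [-8, -4, 3, 4, 17, 20]


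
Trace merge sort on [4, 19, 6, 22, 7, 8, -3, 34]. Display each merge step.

Divide and conquer:
  Merge [4] + [19] -> [4, 19]
  Merge [6] + [22] -> [6, 22]
  Merge [4, 19] + [6, 22] -> [4, 6, 19, 22]
  Merge [7] + [8] -> [7, 8]
  Merge [-3] + [34] -> [-3, 34]
  Merge [7, 8] + [-3, 34] -> [-3, 7, 8, 34]
  Merge [4, 6, 19, 22] + [-3, 7, 8, 34] -> [-3, 4, 6, 7, 8, 19, 22, 34]


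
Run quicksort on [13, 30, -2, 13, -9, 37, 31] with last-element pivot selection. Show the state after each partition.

Partition 1: pivot=31 at index 5 -> [13, 30, -2, 13, -9, 31, 37]
Partition 2: pivot=-9 at index 0 -> [-9, 30, -2, 13, 13, 31, 37]
Partition 3: pivot=13 at index 3 -> [-9, -2, 13, 13, 30, 31, 37]
Partition 4: pivot=13 at index 2 -> [-9, -2, 13, 13, 30, 31, 37]


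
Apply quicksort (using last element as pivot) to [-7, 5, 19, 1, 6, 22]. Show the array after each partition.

Partition 1: pivot=22 at index 5 -> [-7, 5, 19, 1, 6, 22]
Partition 2: pivot=6 at index 3 -> [-7, 5, 1, 6, 19, 22]
Partition 3: pivot=1 at index 1 -> [-7, 1, 5, 6, 19, 22]


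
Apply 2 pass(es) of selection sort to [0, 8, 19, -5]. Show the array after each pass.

Pass 1: Select minimum -5 at index 3, swap -> [-5, 8, 19, 0]
Pass 2: Select minimum 0 at index 3, swap -> [-5, 0, 19, 8]


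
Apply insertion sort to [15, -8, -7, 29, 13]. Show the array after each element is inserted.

First element 15 is already 'sorted'
Insert -8: shifted 1 elements -> [-8, 15, -7, 29, 13]
Insert -7: shifted 1 elements -> [-8, -7, 15, 29, 13]
Insert 29: shifted 0 elements -> [-8, -7, 15, 29, 13]
Insert 13: shifted 2 elements -> [-8, -7, 13, 15, 29]


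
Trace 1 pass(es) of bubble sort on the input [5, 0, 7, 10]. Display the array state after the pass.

After pass 1: [0, 5, 7, 10] (1 swaps)
Total swaps: 1


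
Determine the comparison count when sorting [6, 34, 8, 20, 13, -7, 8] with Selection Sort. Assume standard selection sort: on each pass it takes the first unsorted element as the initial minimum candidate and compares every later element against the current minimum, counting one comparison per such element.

Pass 1: scan indices 1..6 for the minimum = 6 comparison(s); min is -7, place at index 0 -> [-7, 34, 8, 20, 13, 6, 8]
Pass 2: scan indices 2..6 for the minimum = 5 comparison(s); min is 6, place at index 1 -> [-7, 6, 8, 20, 13, 34, 8]
Pass 3: scan indices 3..6 for the minimum = 4 comparison(s); min is 8, place at index 2 -> [-7, 6, 8, 20, 13, 34, 8]
Pass 4: scan indices 4..6 for the minimum = 3 comparison(s); min is 8, place at index 3 -> [-7, 6, 8, 8, 13, 34, 20]
Pass 5: scan indices 5..6 for the minimum = 2 comparison(s); min is 13, place at index 4 -> [-7, 6, 8, 8, 13, 34, 20]
Pass 6: scan indices 6..6 for the minimum = 1 comparison(s); min is 20, place at index 5 -> [-7, 6, 8, 8, 13, 20, 34]
Selection sort always scans the whole unsorted suffix, so the count is (n-1) + (n-2) + ... + 1 = n(n-1)/2 = 7*6/2 = 21 regardless of the input order.
Total comparisons: 6 + 5 + 4 + 3 + 2 + 1 = 21


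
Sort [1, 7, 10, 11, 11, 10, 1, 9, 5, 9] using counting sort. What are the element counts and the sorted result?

Count array: [0, 2, 0, 0, 0, 1, 0, 1, 0, 2, 2, 2]
(count[i] = number of elements equal to i)
Cumulative count: [0, 2, 2, 2, 2, 3, 3, 4, 4, 6, 8, 10]
Sorted: [1, 1, 5, 7, 9, 9, 10, 10, 11, 11]


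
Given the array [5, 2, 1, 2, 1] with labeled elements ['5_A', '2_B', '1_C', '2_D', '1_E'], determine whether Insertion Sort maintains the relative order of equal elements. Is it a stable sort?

Trace Insertion Sort on the labeled array (the key is the number; the letter only tracks identity):
  Insert 2_B at index 0: [2_B, 5_A, 1_C, 2_D, 1_E]
  Insert 1_C at index 0: [1_C, 2_B, 5_A, 2_D, 1_E]
  Insert 2_D at index 2: [1_C, 2_B, 2_D, 5_A, 1_E]
  Insert 1_E at index 1: [1_C, 1_E, 2_B, 2_D, 5_A]
Final order: [1_C, 1_E, 2_B, 2_D, 5_A]
Equal keys:
  value 1: originally 1_C, 1_E; after sorting 1_C, 1_E -> order preserved
  value 2: originally 2_B, 2_D; after sorting 2_B, 2_D -> order preserved
All equal keys kept their original relative order. Insertion Sort is stable: elements are shifted only while they are strictly greater than the key, so a key is inserted after any equal elements already placed.
Answer: Stable


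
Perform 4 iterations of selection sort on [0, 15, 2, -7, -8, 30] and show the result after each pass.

Pass 1: Select minimum -8 at index 4, swap -> [-8, 15, 2, -7, 0, 30]
Pass 2: Select minimum -7 at index 3, swap -> [-8, -7, 2, 15, 0, 30]
Pass 3: Select minimum 0 at index 4, swap -> [-8, -7, 0, 15, 2, 30]
Pass 4: Select minimum 2 at index 4, swap -> [-8, -7, 0, 2, 15, 30]


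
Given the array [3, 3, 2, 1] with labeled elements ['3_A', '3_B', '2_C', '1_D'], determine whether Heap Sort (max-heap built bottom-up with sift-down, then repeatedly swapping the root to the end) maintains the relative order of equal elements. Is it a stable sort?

Trace Heap Sort on the labeled array (the key is the number; the letter only tracks identity):
  Build max-heap: [3_A, 3_B, 2_C, 1_D]
  Swap root 3_A to index 3, re-heapify first 3 -> [3_B, 1_D, 2_C, 3_A]
  Swap root 3_B to index 2, re-heapify first 2 -> [2_C, 1_D, 3_B, 3_A]
  Swap root 2_C to index 1, re-heapify first 1 -> [1_D, 2_C, 3_B, 3_A]
Final order: [1_D, 2_C, 3_B, 3_A]
Equal keys:
  value 3: originally 3_A, 3_B; after sorting 3_B, 3_A -> order changed
Equal keys were reordered, so Heap Sort is not stable: heap construction and root-to-end swaps move elements without regard to the original order of equal keys. (One such input is enough; an unstable sort may happen to preserve order on other inputs, but it gives no guarantee.)
Answer: Not stable


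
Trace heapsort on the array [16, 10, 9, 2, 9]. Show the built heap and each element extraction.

Build heap: [16, 10, 9, 2, 9]
Extract 16: [10, 9, 9, 2, 16]
Extract 10: [9, 2, 9, 10, 16]
Extract 9: [9, 2, 9, 10, 16]
Extract 9: [2, 9, 9, 10, 16]


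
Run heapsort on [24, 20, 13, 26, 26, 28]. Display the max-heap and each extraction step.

Build heap: [28, 26, 24, 20, 26, 13]
Extract 28: [26, 26, 24, 20, 13, 28]
Extract 26: [26, 20, 24, 13, 26, 28]
Extract 26: [24, 20, 13, 26, 26, 28]
Extract 24: [20, 13, 24, 26, 26, 28]
Extract 20: [13, 20, 24, 26, 26, 28]


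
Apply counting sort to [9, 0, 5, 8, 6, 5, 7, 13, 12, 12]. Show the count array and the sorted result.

Count array: [1, 0, 0, 0, 0, 2, 1, 1, 1, 1, 0, 0, 2, 1]
(count[i] = number of elements equal to i)
Cumulative count: [1, 1, 1, 1, 1, 3, 4, 5, 6, 7, 7, 7, 9, 10]
Sorted: [0, 5, 5, 6, 7, 8, 9, 12, 12, 13]


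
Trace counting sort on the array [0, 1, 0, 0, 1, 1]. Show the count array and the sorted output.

Count array: [3, 3]
(count[i] = number of elements equal to i)
Cumulative count: [3, 6]
Sorted: [0, 0, 0, 1, 1, 1]


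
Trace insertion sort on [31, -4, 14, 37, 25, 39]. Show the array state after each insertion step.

First element 31 is already 'sorted'
Insert -4: shifted 1 elements -> [-4, 31, 14, 37, 25, 39]
Insert 14: shifted 1 elements -> [-4, 14, 31, 37, 25, 39]
Insert 37: shifted 0 elements -> [-4, 14, 31, 37, 25, 39]
Insert 25: shifted 2 elements -> [-4, 14, 25, 31, 37, 39]
Insert 39: shifted 0 elements -> [-4, 14, 25, 31, 37, 39]


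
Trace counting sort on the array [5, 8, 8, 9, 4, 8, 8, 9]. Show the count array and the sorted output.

Count array: [0, 0, 0, 0, 1, 1, 0, 0, 4, 2]
(count[i] = number of elements equal to i)
Cumulative count: [0, 0, 0, 0, 1, 2, 2, 2, 6, 8]
Sorted: [4, 5, 8, 8, 8, 8, 9, 9]


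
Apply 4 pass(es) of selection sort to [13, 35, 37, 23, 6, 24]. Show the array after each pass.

Pass 1: Select minimum 6 at index 4, swap -> [6, 35, 37, 23, 13, 24]
Pass 2: Select minimum 13 at index 4, swap -> [6, 13, 37, 23, 35, 24]
Pass 3: Select minimum 23 at index 3, swap -> [6, 13, 23, 37, 35, 24]
Pass 4: Select minimum 24 at index 5, swap -> [6, 13, 23, 24, 35, 37]


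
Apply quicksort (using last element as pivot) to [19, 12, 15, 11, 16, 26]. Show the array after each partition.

Partition 1: pivot=26 at index 5 -> [19, 12, 15, 11, 16, 26]
Partition 2: pivot=16 at index 3 -> [12, 15, 11, 16, 19, 26]
Partition 3: pivot=11 at index 0 -> [11, 15, 12, 16, 19, 26]
Partition 4: pivot=12 at index 1 -> [11, 12, 15, 16, 19, 26]


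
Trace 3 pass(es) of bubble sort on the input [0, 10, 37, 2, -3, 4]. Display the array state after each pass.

After pass 1: [0, 10, 2, -3, 4, 37] (3 swaps)
After pass 2: [0, 2, -3, 4, 10, 37] (3 swaps)
After pass 3: [0, -3, 2, 4, 10, 37] (1 swaps)
Total swaps: 7


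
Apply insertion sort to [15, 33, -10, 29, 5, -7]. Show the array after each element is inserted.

First element 15 is already 'sorted'
Insert 33: shifted 0 elements -> [15, 33, -10, 29, 5, -7]
Insert -10: shifted 2 elements -> [-10, 15, 33, 29, 5, -7]
Insert 29: shifted 1 elements -> [-10, 15, 29, 33, 5, -7]
Insert 5: shifted 3 elements -> [-10, 5, 15, 29, 33, -7]
Insert -7: shifted 4 elements -> [-10, -7, 5, 15, 29, 33]


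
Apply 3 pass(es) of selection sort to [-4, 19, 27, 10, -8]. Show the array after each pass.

Pass 1: Select minimum -8 at index 4, swap -> [-8, 19, 27, 10, -4]
Pass 2: Select minimum -4 at index 4, swap -> [-8, -4, 27, 10, 19]
Pass 3: Select minimum 10 at index 3, swap -> [-8, -4, 10, 27, 19]


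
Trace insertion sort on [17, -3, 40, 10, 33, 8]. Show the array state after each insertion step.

First element 17 is already 'sorted'
Insert -3: shifted 1 elements -> [-3, 17, 40, 10, 33, 8]
Insert 40: shifted 0 elements -> [-3, 17, 40, 10, 33, 8]
Insert 10: shifted 2 elements -> [-3, 10, 17, 40, 33, 8]
Insert 33: shifted 1 elements -> [-3, 10, 17, 33, 40, 8]
Insert 8: shifted 4 elements -> [-3, 8, 10, 17, 33, 40]


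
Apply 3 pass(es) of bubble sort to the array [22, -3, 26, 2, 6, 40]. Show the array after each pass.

After pass 1: [-3, 22, 2, 6, 26, 40] (3 swaps)
After pass 2: [-3, 2, 6, 22, 26, 40] (2 swaps)
After pass 3: [-3, 2, 6, 22, 26, 40] (0 swaps)
Total swaps: 5


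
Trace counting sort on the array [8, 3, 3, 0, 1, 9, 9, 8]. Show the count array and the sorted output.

Count array: [1, 1, 0, 2, 0, 0, 0, 0, 2, 2]
(count[i] = number of elements equal to i)
Cumulative count: [1, 2, 2, 4, 4, 4, 4, 4, 6, 8]
Sorted: [0, 1, 3, 3, 8, 8, 9, 9]


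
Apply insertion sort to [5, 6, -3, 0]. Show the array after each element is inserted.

First element 5 is already 'sorted'
Insert 6: shifted 0 elements -> [5, 6, -3, 0]
Insert -3: shifted 2 elements -> [-3, 5, 6, 0]
Insert 0: shifted 2 elements -> [-3, 0, 5, 6]


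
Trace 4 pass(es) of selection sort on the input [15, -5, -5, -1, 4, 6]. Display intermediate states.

Pass 1: Select minimum -5 at index 1, swap -> [-5, 15, -5, -1, 4, 6]
Pass 2: Select minimum -5 at index 2, swap -> [-5, -5, 15, -1, 4, 6]
Pass 3: Select minimum -1 at index 3, swap -> [-5, -5, -1, 15, 4, 6]
Pass 4: Select minimum 4 at index 4, swap -> [-5, -5, -1, 4, 15, 6]


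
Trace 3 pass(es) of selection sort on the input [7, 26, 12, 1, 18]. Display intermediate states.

Pass 1: Select minimum 1 at index 3, swap -> [1, 26, 12, 7, 18]
Pass 2: Select minimum 7 at index 3, swap -> [1, 7, 12, 26, 18]
Pass 3: Select minimum 12 at index 2, swap -> [1, 7, 12, 26, 18]


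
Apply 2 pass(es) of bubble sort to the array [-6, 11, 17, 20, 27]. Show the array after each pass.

After pass 1: [-6, 11, 17, 20, 27] (0 swaps)
After pass 2: [-6, 11, 17, 20, 27] (0 swaps)
Total swaps: 0


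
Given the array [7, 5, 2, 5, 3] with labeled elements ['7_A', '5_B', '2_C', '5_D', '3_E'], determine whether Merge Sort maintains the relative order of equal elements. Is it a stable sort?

Trace Merge Sort on the labeled array (the key is the number; the letter only tracks identity):
  Merge [7_A] + [5_B] -> [5_B, 7_A]
  Merge [5_D] + [3_E] -> [3_E, 5_D]
  Merge [2_C] + [3_E, 5_D] -> [2_C, 3_E, 5_D]
  Merge [5_B, 7_A] + [2_C, 3_E, 5_D] -> [2_C, 3_E, 5_B, 5_D, 7_A]
Final order: [2_C, 3_E, 5_B, 5_D, 7_A]
Equal keys:
  value 5: originally 5_B, 5_D; after sorting 5_B, 5_D -> order preserved
All equal keys kept their original relative order. Merge Sort is stable: when the heads of the two halves are equal the merge takes from the left half first.
Answer: Stable


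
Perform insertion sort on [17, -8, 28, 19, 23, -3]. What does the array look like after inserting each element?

First element 17 is already 'sorted'
Insert -8: shifted 1 elements -> [-8, 17, 28, 19, 23, -3]
Insert 28: shifted 0 elements -> [-8, 17, 28, 19, 23, -3]
Insert 19: shifted 1 elements -> [-8, 17, 19, 28, 23, -3]
Insert 23: shifted 1 elements -> [-8, 17, 19, 23, 28, -3]
Insert -3: shifted 4 elements -> [-8, -3, 17, 19, 23, 28]


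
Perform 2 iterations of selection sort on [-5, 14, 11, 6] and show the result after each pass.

Pass 1: Select minimum -5 at index 0, swap -> [-5, 14, 11, 6]
Pass 2: Select minimum 6 at index 3, swap -> [-5, 6, 11, 14]


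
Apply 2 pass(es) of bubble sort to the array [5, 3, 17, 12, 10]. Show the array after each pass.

After pass 1: [3, 5, 12, 10, 17] (3 swaps)
After pass 2: [3, 5, 10, 12, 17] (1 swaps)
Total swaps: 4


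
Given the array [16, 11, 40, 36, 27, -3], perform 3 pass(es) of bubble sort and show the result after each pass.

After pass 1: [11, 16, 36, 27, -3, 40] (4 swaps)
After pass 2: [11, 16, 27, -3, 36, 40] (2 swaps)
After pass 3: [11, 16, -3, 27, 36, 40] (1 swaps)
Total swaps: 7


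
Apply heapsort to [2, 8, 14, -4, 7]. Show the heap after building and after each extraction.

Build heap: [14, 8, 2, -4, 7]
Extract 14: [8, 7, 2, -4, 14]
Extract 8: [7, -4, 2, 8, 14]
Extract 7: [2, -4, 7, 8, 14]
Extract 2: [-4, 2, 7, 8, 14]


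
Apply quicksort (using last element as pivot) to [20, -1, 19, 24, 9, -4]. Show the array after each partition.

Partition 1: pivot=-4 at index 0 -> [-4, -1, 19, 24, 9, 20]
Partition 2: pivot=20 at index 4 -> [-4, -1, 19, 9, 20, 24]
Partition 3: pivot=9 at index 2 -> [-4, -1, 9, 19, 20, 24]


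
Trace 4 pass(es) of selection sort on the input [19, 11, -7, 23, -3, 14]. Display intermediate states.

Pass 1: Select minimum -7 at index 2, swap -> [-7, 11, 19, 23, -3, 14]
Pass 2: Select minimum -3 at index 4, swap -> [-7, -3, 19, 23, 11, 14]
Pass 3: Select minimum 11 at index 4, swap -> [-7, -3, 11, 23, 19, 14]
Pass 4: Select minimum 14 at index 5, swap -> [-7, -3, 11, 14, 19, 23]


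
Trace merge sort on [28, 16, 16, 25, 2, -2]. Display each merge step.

Divide and conquer:
  Merge [16] + [16] -> [16, 16]
  Merge [28] + [16, 16] -> [16, 16, 28]
  Merge [2] + [-2] -> [-2, 2]
  Merge [25] + [-2, 2] -> [-2, 2, 25]
  Merge [16, 16, 28] + [-2, 2, 25] -> [-2, 2, 16, 16, 25, 28]


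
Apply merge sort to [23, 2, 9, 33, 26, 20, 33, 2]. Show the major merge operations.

Divide and conquer:
  Merge [23] + [2] -> [2, 23]
  Merge [9] + [33] -> [9, 33]
  Merge [2, 23] + [9, 33] -> [2, 9, 23, 33]
  Merge [26] + [20] -> [20, 26]
  Merge [33] + [2] -> [2, 33]
  Merge [20, 26] + [2, 33] -> [2, 20, 26, 33]
  Merge [2, 9, 23, 33] + [2, 20, 26, 33] -> [2, 2, 9, 20, 23, 26, 33, 33]


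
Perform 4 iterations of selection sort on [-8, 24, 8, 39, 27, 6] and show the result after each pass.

Pass 1: Select minimum -8 at index 0, swap -> [-8, 24, 8, 39, 27, 6]
Pass 2: Select minimum 6 at index 5, swap -> [-8, 6, 8, 39, 27, 24]
Pass 3: Select minimum 8 at index 2, swap -> [-8, 6, 8, 39, 27, 24]
Pass 4: Select minimum 24 at index 5, swap -> [-8, 6, 8, 24, 27, 39]


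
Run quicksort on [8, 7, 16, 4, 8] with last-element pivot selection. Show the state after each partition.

Partition 1: pivot=8 at index 3 -> [8, 7, 4, 8, 16]
Partition 2: pivot=4 at index 0 -> [4, 7, 8, 8, 16]
Partition 3: pivot=8 at index 2 -> [4, 7, 8, 8, 16]


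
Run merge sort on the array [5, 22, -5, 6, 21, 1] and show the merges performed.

Divide and conquer:
  Merge [22] + [-5] -> [-5, 22]
  Merge [5] + [-5, 22] -> [-5, 5, 22]
  Merge [21] + [1] -> [1, 21]
  Merge [6] + [1, 21] -> [1, 6, 21]
  Merge [-5, 5, 22] + [1, 6, 21] -> [-5, 1, 5, 6, 21, 22]


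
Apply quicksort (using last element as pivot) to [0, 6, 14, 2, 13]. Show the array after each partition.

Partition 1: pivot=13 at index 3 -> [0, 6, 2, 13, 14]
Partition 2: pivot=2 at index 1 -> [0, 2, 6, 13, 14]


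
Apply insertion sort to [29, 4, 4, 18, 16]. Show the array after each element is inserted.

First element 29 is already 'sorted'
Insert 4: shifted 1 elements -> [4, 29, 4, 18, 16]
Insert 4: shifted 1 elements -> [4, 4, 29, 18, 16]
Insert 18: shifted 1 elements -> [4, 4, 18, 29, 16]
Insert 16: shifted 2 elements -> [4, 4, 16, 18, 29]


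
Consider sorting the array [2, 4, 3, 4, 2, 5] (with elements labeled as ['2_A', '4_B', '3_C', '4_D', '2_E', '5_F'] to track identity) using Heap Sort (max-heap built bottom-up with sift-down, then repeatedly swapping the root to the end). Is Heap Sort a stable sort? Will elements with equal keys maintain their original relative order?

Trace Heap Sort on the labeled array (the key is the number; the letter only tracks identity):
  Build max-heap: [5_F, 4_B, 3_C, 4_D, 2_E, 2_A]
  Swap root 5_F to index 5, re-heapify first 5 -> [4_B, 4_D, 3_C, 2_A, 2_E, 5_F]
  Swap root 4_B to index 4, re-heapify first 4 -> [4_D, 2_E, 3_C, 2_A, 4_B, 5_F]
  Swap root 4_D to index 3, re-heapify first 3 -> [3_C, 2_E, 2_A, 4_D, 4_B, 5_F]
  Swap root 3_C to index 2, re-heapify first 2 -> [2_A, 2_E, 3_C, 4_D, 4_B, 5_F]
  Swap root 2_A to index 1, re-heapify first 1 -> [2_E, 2_A, 3_C, 4_D, 4_B, 5_F]
Final order: [2_E, 2_A, 3_C, 4_D, 4_B, 5_F]
Equal keys:
  value 2: originally 2_A, 2_E; after sorting 2_E, 2_A -> order changed
  value 4: originally 4_B, 4_D; after sorting 4_D, 4_B -> order changed
Equal keys were reordered, so Heap Sort is not stable: heap construction and root-to-end swaps move elements without regard to the original order of equal keys. (One such input is enough; an unstable sort may happen to preserve order on other inputs, but it gives no guarantee.)
Answer: Not stable


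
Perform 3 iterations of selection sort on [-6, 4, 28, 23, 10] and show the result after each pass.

Pass 1: Select minimum -6 at index 0, swap -> [-6, 4, 28, 23, 10]
Pass 2: Select minimum 4 at index 1, swap -> [-6, 4, 28, 23, 10]
Pass 3: Select minimum 10 at index 4, swap -> [-6, 4, 10, 23, 28]


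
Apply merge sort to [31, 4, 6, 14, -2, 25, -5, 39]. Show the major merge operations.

Divide and conquer:
  Merge [31] + [4] -> [4, 31]
  Merge [6] + [14] -> [6, 14]
  Merge [4, 31] + [6, 14] -> [4, 6, 14, 31]
  Merge [-2] + [25] -> [-2, 25]
  Merge [-5] + [39] -> [-5, 39]
  Merge [-2, 25] + [-5, 39] -> [-5, -2, 25, 39]
  Merge [4, 6, 14, 31] + [-5, -2, 25, 39] -> [-5, -2, 4, 6, 14, 25, 31, 39]


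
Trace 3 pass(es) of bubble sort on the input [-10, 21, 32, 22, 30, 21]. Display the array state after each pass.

After pass 1: [-10, 21, 22, 30, 21, 32] (3 swaps)
After pass 2: [-10, 21, 22, 21, 30, 32] (1 swaps)
After pass 3: [-10, 21, 21, 22, 30, 32] (1 swaps)
Total swaps: 5


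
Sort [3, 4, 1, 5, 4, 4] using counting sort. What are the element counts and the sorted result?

Count array: [0, 1, 0, 1, 3, 1]
(count[i] = number of elements equal to i)
Cumulative count: [0, 1, 1, 2, 5, 6]
Sorted: [1, 3, 4, 4, 4, 5]


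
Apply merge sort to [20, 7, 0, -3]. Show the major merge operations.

Divide and conquer:
  Merge [20] + [7] -> [7, 20]
  Merge [0] + [-3] -> [-3, 0]
  Merge [7, 20] + [-3, 0] -> [-3, 0, 7, 20]


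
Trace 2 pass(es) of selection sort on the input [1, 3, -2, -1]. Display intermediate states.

Pass 1: Select minimum -2 at index 2, swap -> [-2, 3, 1, -1]
Pass 2: Select minimum -1 at index 3, swap -> [-2, -1, 1, 3]


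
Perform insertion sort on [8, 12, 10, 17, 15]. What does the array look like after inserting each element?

First element 8 is already 'sorted'
Insert 12: shifted 0 elements -> [8, 12, 10, 17, 15]
Insert 10: shifted 1 elements -> [8, 10, 12, 17, 15]
Insert 17: shifted 0 elements -> [8, 10, 12, 17, 15]
Insert 15: shifted 1 elements -> [8, 10, 12, 15, 17]


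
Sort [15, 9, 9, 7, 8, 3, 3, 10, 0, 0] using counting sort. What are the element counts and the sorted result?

Count array: [2, 0, 0, 2, 0, 0, 0, 1, 1, 2, 1, 0, 0, 0, 0, 1]
(count[i] = number of elements equal to i)
Cumulative count: [2, 2, 2, 4, 4, 4, 4, 5, 6, 8, 9, 9, 9, 9, 9, 10]
Sorted: [0, 0, 3, 3, 7, 8, 9, 9, 10, 15]


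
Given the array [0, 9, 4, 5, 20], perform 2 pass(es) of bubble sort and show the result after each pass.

After pass 1: [0, 4, 5, 9, 20] (2 swaps)
After pass 2: [0, 4, 5, 9, 20] (0 swaps)
Total swaps: 2


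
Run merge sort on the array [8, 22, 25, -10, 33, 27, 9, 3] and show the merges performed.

Divide and conquer:
  Merge [8] + [22] -> [8, 22]
  Merge [25] + [-10] -> [-10, 25]
  Merge [8, 22] + [-10, 25] -> [-10, 8, 22, 25]
  Merge [33] + [27] -> [27, 33]
  Merge [9] + [3] -> [3, 9]
  Merge [27, 33] + [3, 9] -> [3, 9, 27, 33]
  Merge [-10, 8, 22, 25] + [3, 9, 27, 33] -> [-10, 3, 8, 9, 22, 25, 27, 33]


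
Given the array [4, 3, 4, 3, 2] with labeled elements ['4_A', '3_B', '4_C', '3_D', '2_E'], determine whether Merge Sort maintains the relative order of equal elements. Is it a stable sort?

Trace Merge Sort on the labeled array (the key is the number; the letter only tracks identity):
  Merge [4_A] + [3_B] -> [3_B, 4_A]
  Merge [3_D] + [2_E] -> [2_E, 3_D]
  Merge [4_C] + [2_E, 3_D] -> [2_E, 3_D, 4_C]
  Merge [3_B, 4_A] + [2_E, 3_D, 4_C] -> [2_E, 3_B, 3_D, 4_A, 4_C]
Final order: [2_E, 3_B, 3_D, 4_A, 4_C]
Equal keys:
  value 3: originally 3_B, 3_D; after sorting 3_B, 3_D -> order preserved
  value 4: originally 4_A, 4_C; after sorting 4_A, 4_C -> order preserved
All equal keys kept their original relative order. Merge Sort is stable: when the heads of the two halves are equal the merge takes from the left half first.
Answer: Stable
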